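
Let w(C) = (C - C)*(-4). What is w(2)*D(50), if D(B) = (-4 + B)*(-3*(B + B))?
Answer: 0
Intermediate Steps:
D(B) = -6*B*(-4 + B) (D(B) = (-4 + B)*(-6*B) = -6*B*(-4 + B))
w(C) = 0 (w(C) = 0*(-4) = 0)
w(2)*D(50) = 0*(6*50*(4 - 1*50)) = 0*(6*50*(4 - 50)) = 0*(6*50*(-46)) = 0*(-13800) = 0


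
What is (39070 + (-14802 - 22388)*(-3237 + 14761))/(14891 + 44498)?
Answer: -428538490/59389 ≈ -7215.8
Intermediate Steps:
(39070 + (-14802 - 22388)*(-3237 + 14761))/(14891 + 44498) = (39070 - 37190*11524)/59389 = (39070 - 428577560)*(1/59389) = -428538490*1/59389 = -428538490/59389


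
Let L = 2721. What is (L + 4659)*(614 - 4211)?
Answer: -26545860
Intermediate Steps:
(L + 4659)*(614 - 4211) = (2721 + 4659)*(614 - 4211) = 7380*(-3597) = -26545860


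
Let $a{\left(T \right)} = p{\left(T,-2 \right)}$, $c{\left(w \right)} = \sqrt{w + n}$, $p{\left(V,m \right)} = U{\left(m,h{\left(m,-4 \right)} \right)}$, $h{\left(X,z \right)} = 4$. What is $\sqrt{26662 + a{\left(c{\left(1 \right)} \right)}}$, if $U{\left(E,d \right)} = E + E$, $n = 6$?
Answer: $3 \sqrt{2962} \approx 163.27$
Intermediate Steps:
$U{\left(E,d \right)} = 2 E$
$p{\left(V,m \right)} = 2 m$
$c{\left(w \right)} = \sqrt{6 + w}$ ($c{\left(w \right)} = \sqrt{w + 6} = \sqrt{6 + w}$)
$a{\left(T \right)} = -4$ ($a{\left(T \right)} = 2 \left(-2\right) = -4$)
$\sqrt{26662 + a{\left(c{\left(1 \right)} \right)}} = \sqrt{26662 - 4} = \sqrt{26658} = 3 \sqrt{2962}$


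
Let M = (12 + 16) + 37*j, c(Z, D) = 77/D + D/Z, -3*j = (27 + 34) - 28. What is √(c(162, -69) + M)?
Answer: I*√65223354/414 ≈ 19.507*I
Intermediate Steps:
j = -11 (j = -((27 + 34) - 28)/3 = -(61 - 28)/3 = -⅓*33 = -11)
M = -379 (M = (12 + 16) + 37*(-11) = 28 - 407 = -379)
√(c(162, -69) + M) = √((77/(-69) - 69/162) - 379) = √((77*(-1/69) - 69*1/162) - 379) = √((-77/69 - 23/54) - 379) = √(-1915/1242 - 379) = √(-472633/1242) = I*√65223354/414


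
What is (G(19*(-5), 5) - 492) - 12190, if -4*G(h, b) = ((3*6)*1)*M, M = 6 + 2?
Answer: -12718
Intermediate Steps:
M = 8
G(h, b) = -36 (G(h, b) = -(3*6)*1*8/4 = -18*1*8/4 = -9*8/2 = -¼*144 = -36)
(G(19*(-5), 5) - 492) - 12190 = (-36 - 492) - 12190 = -528 - 12190 = -12718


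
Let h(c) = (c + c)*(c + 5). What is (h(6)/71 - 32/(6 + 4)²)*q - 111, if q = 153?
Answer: 220971/1775 ≈ 124.49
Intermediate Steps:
h(c) = 2*c*(5 + c) (h(c) = (2*c)*(5 + c) = 2*c*(5 + c))
(h(6)/71 - 32/(6 + 4)²)*q - 111 = ((2*6*(5 + 6))/71 - 32/(6 + 4)²)*153 - 111 = ((2*6*11)*(1/71) - 32/(10²))*153 - 111 = (132*(1/71) - 32/100)*153 - 111 = (132/71 - 32*1/100)*153 - 111 = (132/71 - 8/25)*153 - 111 = (2732/1775)*153 - 111 = 417996/1775 - 111 = 220971/1775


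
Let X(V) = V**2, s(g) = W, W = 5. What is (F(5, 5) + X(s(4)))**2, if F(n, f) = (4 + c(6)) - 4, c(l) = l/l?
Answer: 676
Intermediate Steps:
c(l) = 1
s(g) = 5
F(n, f) = 1 (F(n, f) = (4 + 1) - 4 = 5 - 4 = 1)
(F(5, 5) + X(s(4)))**2 = (1 + 5**2)**2 = (1 + 25)**2 = 26**2 = 676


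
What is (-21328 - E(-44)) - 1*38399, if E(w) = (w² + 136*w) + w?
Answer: -55635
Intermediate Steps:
E(w) = w² + 137*w
(-21328 - E(-44)) - 1*38399 = (-21328 - (-44)*(137 - 44)) - 1*38399 = (-21328 - (-44)*93) - 38399 = (-21328 - 1*(-4092)) - 38399 = (-21328 + 4092) - 38399 = -17236 - 38399 = -55635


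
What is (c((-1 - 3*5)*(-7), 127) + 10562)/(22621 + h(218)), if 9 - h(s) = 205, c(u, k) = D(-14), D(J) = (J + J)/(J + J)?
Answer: 3521/7475 ≈ 0.47104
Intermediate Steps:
D(J) = 1 (D(J) = (2*J)/((2*J)) = (2*J)*(1/(2*J)) = 1)
c(u, k) = 1
h(s) = -196 (h(s) = 9 - 1*205 = 9 - 205 = -196)
(c((-1 - 3*5)*(-7), 127) + 10562)/(22621 + h(218)) = (1 + 10562)/(22621 - 196) = 10563/22425 = 10563*(1/22425) = 3521/7475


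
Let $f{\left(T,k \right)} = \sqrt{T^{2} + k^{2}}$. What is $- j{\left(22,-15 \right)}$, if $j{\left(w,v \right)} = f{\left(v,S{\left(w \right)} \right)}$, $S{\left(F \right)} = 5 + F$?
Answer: $- 3 \sqrt{106} \approx -30.887$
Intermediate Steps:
$j{\left(w,v \right)} = \sqrt{v^{2} + \left(5 + w\right)^{2}}$
$- j{\left(22,-15 \right)} = - \sqrt{\left(-15\right)^{2} + \left(5 + 22\right)^{2}} = - \sqrt{225 + 27^{2}} = - \sqrt{225 + 729} = - \sqrt{954} = - 3 \sqrt{106}$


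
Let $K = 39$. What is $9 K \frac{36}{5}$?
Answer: $\frac{12636}{5} \approx 2527.2$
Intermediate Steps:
$9 K \frac{36}{5} = 9 \cdot 39 \cdot \frac{36}{5} = 351 \cdot 36 \cdot \frac{1}{5} = 351 \cdot \frac{36}{5} = \frac{12636}{5}$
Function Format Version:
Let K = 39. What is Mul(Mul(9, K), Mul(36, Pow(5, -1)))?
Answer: Rational(12636, 5) ≈ 2527.2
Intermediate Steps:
Mul(Mul(9, K), Mul(36, Pow(5, -1))) = Mul(Mul(9, 39), Mul(36, Pow(5, -1))) = Mul(351, Mul(36, Rational(1, 5))) = Mul(351, Rational(36, 5)) = Rational(12636, 5)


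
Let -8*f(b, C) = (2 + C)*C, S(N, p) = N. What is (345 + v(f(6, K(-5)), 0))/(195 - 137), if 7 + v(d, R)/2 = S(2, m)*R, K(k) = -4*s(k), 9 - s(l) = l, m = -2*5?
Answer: 331/58 ≈ 5.7069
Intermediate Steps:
m = -10
s(l) = 9 - l
K(k) = -36 + 4*k (K(k) = -4*(9 - k) = -36 + 4*k)
f(b, C) = -C*(2 + C)/8 (f(b, C) = -(2 + C)*C/8 = -C*(2 + C)/8)
v(d, R) = -14 + 4*R (v(d, R) = -14 + 2*(2*R) = -14 + 4*R)
(345 + v(f(6, K(-5)), 0))/(195 - 137) = (345 + (-14 + 4*0))/(195 - 137) = (345 + (-14 + 0))/58 = (345 - 14)*(1/58) = 331*(1/58) = 331/58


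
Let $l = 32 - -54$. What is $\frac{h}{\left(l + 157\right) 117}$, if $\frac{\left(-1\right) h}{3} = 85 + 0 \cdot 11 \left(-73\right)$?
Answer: $- \frac{85}{9477} \approx -0.0089691$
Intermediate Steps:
$h = -255$ ($h = - 3 \left(85 + 0 \cdot 11 \left(-73\right)\right) = - 3 \left(85 + 0 \left(-73\right)\right) = - 3 \left(85 + 0\right) = \left(-3\right) 85 = -255$)
$l = 86$ ($l = 32 + 54 = 86$)
$\frac{h}{\left(l + 157\right) 117} = - \frac{255}{\left(86 + 157\right) 117} = - \frac{255}{243 \cdot 117} = - \frac{255}{28431} = \left(-255\right) \frac{1}{28431} = - \frac{85}{9477}$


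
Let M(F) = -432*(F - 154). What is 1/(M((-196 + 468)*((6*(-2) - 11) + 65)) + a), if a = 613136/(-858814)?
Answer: -429407/2090628403048 ≈ -2.0540e-7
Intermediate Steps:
M(F) = 66528 - 432*F (M(F) = -432*(-154 + F) = 66528 - 432*F)
a = -306568/429407 (a = 613136*(-1/858814) = -306568/429407 ≈ -0.71393)
1/(M((-196 + 468)*((6*(-2) - 11) + 65)) + a) = 1/((66528 - 432*(-196 + 468)*((6*(-2) - 11) + 65)) - 306568/429407) = 1/((66528 - 117504*((-12 - 11) + 65)) - 306568/429407) = 1/((66528 - 117504*(-23 + 65)) - 306568/429407) = 1/((66528 - 117504*42) - 306568/429407) = 1/((66528 - 432*11424) - 306568/429407) = 1/((66528 - 4935168) - 306568/429407) = 1/(-4868640 - 306568/429407) = 1/(-2090628403048/429407) = -429407/2090628403048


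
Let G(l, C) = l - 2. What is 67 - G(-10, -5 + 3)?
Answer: 79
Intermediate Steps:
G(l, C) = -2 + l
67 - G(-10, -5 + 3) = 67 - (-2 - 10) = 67 - 1*(-12) = 67 + 12 = 79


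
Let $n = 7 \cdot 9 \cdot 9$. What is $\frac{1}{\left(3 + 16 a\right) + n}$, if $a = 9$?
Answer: $\frac{1}{714} \approx 0.0014006$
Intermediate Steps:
$n = 567$ ($n = 63 \cdot 9 = 567$)
$\frac{1}{\left(3 + 16 a\right) + n} = \frac{1}{\left(3 + 16 \cdot 9\right) + 567} = \frac{1}{\left(3 + 144\right) + 567} = \frac{1}{147 + 567} = \frac{1}{714}$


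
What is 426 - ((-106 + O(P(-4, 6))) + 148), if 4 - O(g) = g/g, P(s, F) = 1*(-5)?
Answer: 381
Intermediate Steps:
P(s, F) = -5
O(g) = 3 (O(g) = 4 - g/g = 4 - 1*1 = 4 - 1 = 3)
426 - ((-106 + O(P(-4, 6))) + 148) = 426 - ((-106 + 3) + 148) = 426 - (-103 + 148) = 426 - 1*45 = 426 - 45 = 381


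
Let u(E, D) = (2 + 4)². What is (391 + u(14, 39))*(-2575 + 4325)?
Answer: 747250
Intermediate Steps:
u(E, D) = 36 (u(E, D) = 6² = 36)
(391 + u(14, 39))*(-2575 + 4325) = (391 + 36)*(-2575 + 4325) = 427*1750 = 747250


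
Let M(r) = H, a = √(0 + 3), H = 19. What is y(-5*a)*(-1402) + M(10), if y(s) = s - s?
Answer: 19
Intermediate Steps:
a = √3 ≈ 1.7320
M(r) = 19
y(s) = 0
y(-5*a)*(-1402) + M(10) = 0*(-1402) + 19 = 0 + 19 = 19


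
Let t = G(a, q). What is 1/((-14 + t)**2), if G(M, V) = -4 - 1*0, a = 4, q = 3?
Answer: 1/324 ≈ 0.0030864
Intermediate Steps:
G(M, V) = -4 (G(M, V) = -4 + 0 = -4)
t = -4
1/((-14 + t)**2) = 1/((-14 - 4)**2) = 1/((-18)**2) = 1/324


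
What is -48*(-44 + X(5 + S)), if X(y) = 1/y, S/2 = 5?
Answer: 10544/5 ≈ 2108.8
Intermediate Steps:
S = 10 (S = 2*5 = 10)
-48*(-44 + X(5 + S)) = -48*(-44 + 1/(5 + 10)) = -48*(-44 + 1/15) = -48*(-659/15) = 10544/5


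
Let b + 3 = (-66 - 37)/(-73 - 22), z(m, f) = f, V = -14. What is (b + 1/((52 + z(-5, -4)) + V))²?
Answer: 37124649/10432900 ≈ 3.5584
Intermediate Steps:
b = -182/95 (b = -3 + (-66 - 37)/(-73 - 22) = -3 - 103/(-95) = -3 - 103*(-1/95) = -3 + 103/95 = -182/95 ≈ -1.9158)
(b + 1/((52 + z(-5, -4)) + V))² = (-182/95 + 1/((52 - 4) - 14))² = (-182/95 + 1/(48 - 14))² = (-182/95 + 1/34)² = (-6093/3230)² = 37124649/10432900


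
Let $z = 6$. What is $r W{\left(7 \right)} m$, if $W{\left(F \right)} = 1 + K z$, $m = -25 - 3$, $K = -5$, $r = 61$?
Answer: $49532$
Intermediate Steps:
$m = -28$ ($m = -25 - 3 = -28$)
$W{\left(F \right)} = -29$ ($W{\left(F \right)} = 1 - 30 = -29$)
$r W{\left(7 \right)} m = 61 \left(-29\right) \left(-28\right) = \left(-1769\right) \left(-28\right) = 49532$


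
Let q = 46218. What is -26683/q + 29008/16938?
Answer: 148122515/130473414 ≈ 1.1353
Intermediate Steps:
-26683/q + 29008/16938 = -26683/46218 + 29008/16938 = -26683*1/46218 + 29008*(1/16938) = -26683/46218 + 14504/8469 = 148122515/130473414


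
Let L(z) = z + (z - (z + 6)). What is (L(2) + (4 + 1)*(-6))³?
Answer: -39304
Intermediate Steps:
L(z) = -6 + z (L(z) = z + (z - (6 + z)) = z + (z + (-6 - z)) = z - 6 = -6 + z)
(L(2) + (4 + 1)*(-6))³ = ((-6 + 2) + (4 + 1)*(-6))³ = (-4 + 5*(-6))³ = (-4 - 30)³ = (-34)³ = -39304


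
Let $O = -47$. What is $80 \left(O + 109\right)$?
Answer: $4960$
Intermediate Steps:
$80 \left(O + 109\right) = 80 \left(-47 + 109\right) = 80 \cdot 62 = 4960$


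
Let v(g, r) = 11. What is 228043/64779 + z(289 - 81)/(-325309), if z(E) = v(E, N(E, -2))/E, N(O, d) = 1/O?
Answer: 1186950989779/337171067376 ≈ 3.5203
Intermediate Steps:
z(E) = 11/E
228043/64779 + z(289 - 81)/(-325309) = 228043/64779 + (11/(289 - 81))/(-325309) = 228043*(1/64779) + (11/208)*(-1/325309) = 228043/64779 + (11*(1/208))*(-1/325309) = 228043/64779 + (11/208)*(-1/325309) = 228043/64779 - 11/67664272 = 1186950989779/337171067376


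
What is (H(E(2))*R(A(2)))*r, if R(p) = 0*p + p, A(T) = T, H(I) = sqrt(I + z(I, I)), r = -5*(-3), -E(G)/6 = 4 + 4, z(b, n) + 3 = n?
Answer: 90*I*sqrt(11) ≈ 298.5*I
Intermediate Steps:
z(b, n) = -3 + n
E(G) = -48 (E(G) = -6*(4 + 4) = -6*8 = -48)
r = 15
H(I) = sqrt(-3 + 2*I) (H(I) = sqrt(I + (-3 + I)) = sqrt(-3 + 2*I))
R(p) = p (R(p) = 0 + p = p)
(H(E(2))*R(A(2)))*r = (sqrt(-3 + 2*(-48))*2)*15 = (sqrt(-3 - 96)*2)*15 = (sqrt(-99)*2)*15 = ((3*I*sqrt(11))*2)*15 = (6*I*sqrt(11))*15 = 90*I*sqrt(11)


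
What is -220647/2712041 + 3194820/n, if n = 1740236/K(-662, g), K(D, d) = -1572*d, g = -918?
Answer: 164522106929332353/62099886601 ≈ 2.6493e+6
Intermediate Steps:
n = 435059/360774 (n = 1740236/((-1572*(-918))) = 1740236/1443096 = 1740236*(1/1443096) = 435059/360774 ≈ 1.2059)
-220647/2712041 + 3194820/n = -220647/2712041 + 3194820/(435059/360774) = -220647*1/2712041 + 3194820*(360774/435059) = -11613/142739 + 1152607990680/435059 = 164522106929332353/62099886601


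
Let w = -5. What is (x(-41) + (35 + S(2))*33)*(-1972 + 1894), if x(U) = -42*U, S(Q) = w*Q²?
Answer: -172926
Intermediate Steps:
S(Q) = -5*Q²
(x(-41) + (35 + S(2))*33)*(-1972 + 1894) = (-42*(-41) + (35 - 5*2²)*33)*(-1972 + 1894) = (1722 + (35 - 5*4)*33)*(-78) = (1722 + (35 - 20)*33)*(-78) = (1722 + 15*33)*(-78) = (1722 + 495)*(-78) = 2217*(-78) = -172926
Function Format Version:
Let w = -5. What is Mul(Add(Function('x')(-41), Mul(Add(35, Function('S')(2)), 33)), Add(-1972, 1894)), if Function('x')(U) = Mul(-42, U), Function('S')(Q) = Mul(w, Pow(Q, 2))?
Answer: -172926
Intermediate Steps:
Function('S')(Q) = Mul(-5, Pow(Q, 2))
Mul(Add(Function('x')(-41), Mul(Add(35, Function('S')(2)), 33)), Add(-1972, 1894)) = Mul(Add(Mul(-42, -41), Mul(Add(35, Mul(-5, Pow(2, 2))), 33)), Add(-1972, 1894)) = Mul(Add(1722, Mul(Add(35, Mul(-5, 4)), 33)), -78) = Mul(Add(1722, Mul(Add(35, -20), 33)), -78) = Mul(Add(1722, Mul(15, 33)), -78) = Mul(Add(1722, 495), -78) = Mul(2217, -78) = -172926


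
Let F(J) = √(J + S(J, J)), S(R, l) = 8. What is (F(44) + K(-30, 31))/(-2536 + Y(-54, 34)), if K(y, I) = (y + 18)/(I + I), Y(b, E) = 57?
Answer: 6/76849 - 2*√13/2479 ≈ -0.0028308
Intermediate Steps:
F(J) = √(8 + J) (F(J) = √(J + 8) = √(8 + J))
K(y, I) = (18 + y)/(2*I) (K(y, I) = (18 + y)/((2*I)) = (18 + y)*(1/(2*I)) = (18 + y)/(2*I))
(F(44) + K(-30, 31))/(-2536 + Y(-54, 34)) = (√(8 + 44) + (½)*(18 - 30)/31)/(-2536 + 57) = (√52 + (½)*(1/31)*(-12))/(-2479) = (2*√13 - 6/31)*(-1/2479) = (-6/31 + 2*√13)*(-1/2479) = 6/76849 - 2*√13/2479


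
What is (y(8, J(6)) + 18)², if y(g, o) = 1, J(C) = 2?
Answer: 361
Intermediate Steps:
(y(8, J(6)) + 18)² = (1 + 18)² = 19² = 361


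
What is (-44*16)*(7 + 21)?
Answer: -19712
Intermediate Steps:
(-44*16)*(7 + 21) = -704*28 = -19712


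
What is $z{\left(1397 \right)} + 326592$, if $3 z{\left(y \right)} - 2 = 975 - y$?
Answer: $326452$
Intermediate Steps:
$z{\left(y \right)} = \frac{977}{3} - \frac{y}{3}$ ($z{\left(y \right)} = \frac{2}{3} + \frac{975 - y}{3} = \frac{2}{3} - \left(-325 + \frac{y}{3}\right) = \frac{977}{3} - \frac{y}{3}$)
$z{\left(1397 \right)} + 326592 = \left(\frac{977}{3} - \frac{1397}{3}\right) + 326592 = -140 + 326592 = 326452$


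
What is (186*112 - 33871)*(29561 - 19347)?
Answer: -133180346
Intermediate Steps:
(186*112 - 33871)*(29561 - 19347) = (20832 - 33871)*10214 = -13039*10214 = -133180346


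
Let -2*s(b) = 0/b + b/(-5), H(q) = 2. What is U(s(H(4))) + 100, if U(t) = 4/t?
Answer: 120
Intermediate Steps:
s(b) = b/10 (s(b) = -(0/b + b/(-5))/2 = -(0 + b*(-⅕))/2 = -(0 - b/5)/2 = -(-1)*b/10 = b/10)
U(s(H(4))) + 100 = 4/(((⅒)*2)) + 100 = 4/(⅕) + 100 = 4*5 + 100 = 20 + 100 = 120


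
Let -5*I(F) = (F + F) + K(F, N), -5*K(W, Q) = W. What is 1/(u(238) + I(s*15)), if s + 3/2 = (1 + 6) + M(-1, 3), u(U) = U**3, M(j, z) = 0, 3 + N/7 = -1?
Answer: 10/134812423 ≈ 7.4177e-8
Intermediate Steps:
N = -28 (N = -21 + 7*(-1) = -21 - 7 = -28)
s = 11/2 (s = -3/2 + ((1 + 6) + 0) = -3/2 + (7 + 0) = -3/2 + 7 = 11/2 ≈ 5.5000)
K(W, Q) = -W/5
I(F) = -9*F/25 (I(F) = -((F + F) - F/5)/5 = -(2*F - F/5)/5 = -9*F/25)
1/(u(238) + I(s*15)) = 1/(238**3 - 99*15/50) = 1/(13481272 - 9/25*165/2) = 1/(13481272 - 297/10) = 1/(134812423/10) = 10/134812423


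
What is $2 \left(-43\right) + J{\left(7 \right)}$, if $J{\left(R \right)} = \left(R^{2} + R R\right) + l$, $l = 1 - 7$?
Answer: $6$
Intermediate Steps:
$l = -6$ ($l = 1 - 7 = -6$)
$J{\left(R \right)} = -6 + 2 R^{2}$ ($J{\left(R \right)} = \left(R^{2} + R R\right) - 6 = \left(R^{2} + R^{2}\right) - 6 = 2 R^{2} - 6 = -6 + 2 R^{2}$)
$2 \left(-43\right) + J{\left(7 \right)} = 2 \left(-43\right) - \left(6 - 2 \cdot 7^{2}\right) = -86 + \left(-6 + 2 \cdot 49\right) = -86 + \left(-6 + 98\right) = -86 + 92 = 6$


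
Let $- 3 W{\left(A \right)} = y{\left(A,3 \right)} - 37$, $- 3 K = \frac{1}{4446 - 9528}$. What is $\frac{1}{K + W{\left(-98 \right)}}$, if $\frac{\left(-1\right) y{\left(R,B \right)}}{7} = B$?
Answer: $\frac{15246}{294757} \approx 0.051724$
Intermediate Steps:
$K = \frac{1}{15246}$ ($K = - \frac{1}{3 \left(4446 - 9528\right)} = - \frac{1}{3 \left(-5082\right)} = \left(- \frac{1}{3}\right) \left(- \frac{1}{5082}\right) = \frac{1}{15246} \approx 6.5591 \cdot 10^{-5}$)
$y{\left(R,B \right)} = - 7 B$
$W{\left(A \right)} = \frac{58}{3}$ ($W{\left(A \right)} = - \frac{\left(-7\right) 3 - 37}{3} = - \frac{-21 - 37}{3} = \left(- \frac{1}{3}\right) \left(-58\right) = \frac{58}{3}$)
$\frac{1}{K + W{\left(-98 \right)}} = \frac{1}{\frac{1}{15246} + \frac{58}{3}} = \frac{1}{\frac{294757}{15246}} = \frac{15246}{294757}$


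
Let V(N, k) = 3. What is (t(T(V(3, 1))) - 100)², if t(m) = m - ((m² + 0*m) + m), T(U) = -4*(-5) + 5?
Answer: 525625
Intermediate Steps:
T(U) = 25 (T(U) = 20 + 5 = 25)
t(m) = -m² (t(m) = m - ((m² + 0) + m) = m - (m² + m) = m - (m + m²) = m + (-m - m²) = -m²)
(t(T(V(3, 1))) - 100)² = (-1*25² - 100)² = (-1*625 - 100)² = (-625 - 100)² = (-725)² = 525625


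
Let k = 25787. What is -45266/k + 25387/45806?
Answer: -1418799827/1181199322 ≈ -1.2012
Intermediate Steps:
-45266/k + 25387/45806 = -45266/25787 + 25387/45806 = -1418799827/1181199322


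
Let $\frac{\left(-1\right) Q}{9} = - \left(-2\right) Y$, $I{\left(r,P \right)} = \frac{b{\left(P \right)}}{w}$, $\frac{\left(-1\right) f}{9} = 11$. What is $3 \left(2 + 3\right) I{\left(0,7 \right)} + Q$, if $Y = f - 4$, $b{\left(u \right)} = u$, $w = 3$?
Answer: $1889$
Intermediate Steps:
$f = -99$ ($f = \left(-9\right) 11 = -99$)
$Y = -103$ ($Y = -99 - 4 = -103$)
$I{\left(r,P \right)} = \frac{P}{3}$
$Q = 1854$ ($Q = - 9 \left(- \left(-2\right) \left(-103\right)\right) = - 9 \left(\left(-1\right) 206\right) = \left(-9\right) \left(-206\right) = 1854$)
$3 \left(2 + 3\right) I{\left(0,7 \right)} + Q = 3 \left(2 + 3\right) \frac{1}{3} \cdot 7 + 1854 = 3 \cdot 5 \cdot \frac{7}{3} + 1854 = 15 \cdot \frac{7}{3} + 1854 = 35 + 1854 = 1889$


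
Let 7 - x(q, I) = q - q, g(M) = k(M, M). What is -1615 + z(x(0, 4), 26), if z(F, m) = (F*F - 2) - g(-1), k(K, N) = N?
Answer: -1567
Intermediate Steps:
g(M) = M
x(q, I) = 7 (x(q, I) = 7 - (q - q) = 7 - 1*0 = 7 + 0 = 7)
z(F, m) = -1 + F² (z(F, m) = (F*F - 2) - 1*(-1) = (F² - 2) + 1 = (-2 + F²) + 1 = -1 + F²)
-1615 + z(x(0, 4), 26) = -1615 + (-1 + 7²) = -1615 + (-1 + 49) = -1615 + 48 = -1567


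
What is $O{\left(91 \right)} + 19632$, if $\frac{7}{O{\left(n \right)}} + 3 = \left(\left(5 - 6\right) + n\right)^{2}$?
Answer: $\frac{158960311}{8097} \approx 19632.0$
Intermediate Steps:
$O{\left(n \right)} = \frac{7}{-3 + \left(-1 + n\right)^{2}}$ ($O{\left(n \right)} = \frac{7}{-3 + \left(\left(5 - 6\right) + n\right)^{2}} = \frac{7}{-3 + \left(-1 + n\right)^{2}}$)
$O{\left(91 \right)} + 19632 = \frac{7}{-3 + \left(-1 + 91\right)^{2}} + 19632 = \frac{7}{-3 + 90^{2}} + 19632 = \frac{7}{-3 + 8100} + 19632 = \frac{7}{8097} + 19632 = \frac{158960311}{8097}$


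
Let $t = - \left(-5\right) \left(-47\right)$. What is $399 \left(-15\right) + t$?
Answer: $-6220$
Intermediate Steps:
$t = -235$ ($t = \left(-1\right) 235 = -235$)
$399 \left(-15\right) + t = 399 \left(-15\right) - 235 = -5985 - 235 = -6220$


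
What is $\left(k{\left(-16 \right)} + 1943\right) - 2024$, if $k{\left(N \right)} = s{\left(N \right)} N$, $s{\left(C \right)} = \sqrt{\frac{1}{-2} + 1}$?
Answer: $-81 - 8 \sqrt{2} \approx -92.314$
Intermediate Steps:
$s{\left(C \right)} = \frac{\sqrt{2}}{2}$ ($s{\left(C \right)} = \sqrt{- \frac{1}{2} + 1} = \sqrt{\frac{1}{2}} = \frac{\sqrt{2}}{2}$)
$k{\left(N \right)} = \frac{N \sqrt{2}}{2}$ ($k{\left(N \right)} = \frac{\sqrt{2}}{2} N = \frac{N \sqrt{2}}{2}$)
$\left(k{\left(-16 \right)} + 1943\right) - 2024 = \left(\frac{1}{2} \left(-16\right) \sqrt{2} + 1943\right) - 2024 = \left(- 8 \sqrt{2} + 1943\right) - 2024 = \left(1943 - 8 \sqrt{2}\right) - 2024 = -81 - 8 \sqrt{2}$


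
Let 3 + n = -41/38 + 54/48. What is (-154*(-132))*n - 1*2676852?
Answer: -52001097/19 ≈ -2.7369e+6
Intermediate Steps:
n = -449/152 (n = -3 + (-41/38 + 54/48) = -3 + (-41*1/38 + 54*(1/48)) = -3 + (-41/38 + 9/8) = -3 + 7/152 = -449/152 ≈ -2.9539)
(-154*(-132))*n - 1*2676852 = -154*(-132)*(-449/152) - 1*2676852 = 20328*(-449/152) - 2676852 = -1140909/19 - 2676852 = -52001097/19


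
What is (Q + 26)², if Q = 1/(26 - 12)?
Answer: 133225/196 ≈ 679.72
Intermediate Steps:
Q = 1/14 ≈ 0.071429
(Q + 26)² = (1/14 + 26)² = (365/14)² = 133225/196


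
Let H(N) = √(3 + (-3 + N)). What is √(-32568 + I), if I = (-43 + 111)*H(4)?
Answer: 4*I*√2027 ≈ 180.09*I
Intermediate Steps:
H(N) = √N
I = 136 (I = (-43 + 111)*√4 = 68*2 = 136)
√(-32568 + I) = √(-32568 + 136) = √(-32432) = 4*I*√2027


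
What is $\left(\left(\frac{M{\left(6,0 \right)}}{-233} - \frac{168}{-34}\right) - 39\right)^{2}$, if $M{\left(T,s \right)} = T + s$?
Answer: $\frac{18227430081}{15689521} \approx 1161.8$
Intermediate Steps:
$\left(\left(\frac{M{\left(6,0 \right)}}{-233} - \frac{168}{-34}\right) - 39\right)^{2} = \left(\left(\frac{6 + 0}{-233} - \frac{168}{-34}\right) - 39\right)^{2} = \left(\left(6 \left(- \frac{1}{233}\right) - - \frac{84}{17}\right) - 39\right)^{2} = \left(\left(- \frac{6}{233} + \frac{84}{17}\right) - 39\right)^{2} = \left(\frac{19470}{3961} - 39\right)^{2} = \left(- \frac{135009}{3961}\right)^{2} = \frac{18227430081}{15689521}$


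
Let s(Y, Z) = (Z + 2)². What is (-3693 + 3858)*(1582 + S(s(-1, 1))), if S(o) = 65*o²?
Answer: 1129755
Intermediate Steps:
s(Y, Z) = (2 + Z)²
(-3693 + 3858)*(1582 + S(s(-1, 1))) = (-3693 + 3858)*(1582 + 65*((2 + 1)²)²) = 165*(1582 + 65*(3²)²) = 165*(1582 + 65*9²) = 165*(1582 + 65*81) = 165*(1582 + 5265) = 165*6847 = 1129755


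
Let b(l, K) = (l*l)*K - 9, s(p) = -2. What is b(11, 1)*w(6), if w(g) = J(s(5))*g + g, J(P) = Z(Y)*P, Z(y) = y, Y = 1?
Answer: -672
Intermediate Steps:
J(P) = P (J(P) = 1*P = P)
b(l, K) = -9 + K*l² (b(l, K) = l²*K - 9 = K*l² - 9 = -9 + K*l²)
w(g) = -g (w(g) = -2*g + g = -g)
b(11, 1)*w(6) = (-9 + 1*11²)*(-1*6) = (-9 + 1*121)*(-6) = (-9 + 121)*(-6) = 112*(-6) = -672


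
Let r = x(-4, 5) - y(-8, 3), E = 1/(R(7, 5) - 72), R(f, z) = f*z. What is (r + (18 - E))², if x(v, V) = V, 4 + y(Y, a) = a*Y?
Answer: 3564544/1369 ≈ 2603.8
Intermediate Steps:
E = -1/37 (E = 1/(7*5 - 72) = 1/(35 - 72) = 1/(-37) = -1/37 ≈ -0.027027)
y(Y, a) = -4 + Y*a (y(Y, a) = -4 + a*Y = -4 + Y*a)
r = 33 (r = 5 - (-4 - 8*3) = 5 - (-4 - 24) = 5 - 1*(-28) = 5 + 28 = 33)
(r + (18 - E))² = (33 + (18 - 1*(-1/37)))² = (33 + (18 + 1/37))² = (33 + 667/37)² = (1888/37)² = 3564544/1369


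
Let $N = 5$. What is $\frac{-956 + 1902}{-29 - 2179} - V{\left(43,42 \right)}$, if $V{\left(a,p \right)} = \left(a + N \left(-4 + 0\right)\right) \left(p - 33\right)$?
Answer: $- \frac{229001}{1104} \approx -207.43$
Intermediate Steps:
$V{\left(a,p \right)} = \left(-33 + p\right) \left(-20 + a\right)$ ($V{\left(a,p \right)} = \left(a + 5 \left(-4 + 0\right)\right) \left(p - 33\right) = \left(a + 5 \left(-4\right)\right) \left(-33 + p\right) = \left(a - 20\right) \left(-33 + p\right) = \left(-20 + a\right) \left(-33 + p\right) = \left(-33 + p\right) \left(-20 + a\right)$)
$\frac{-956 + 1902}{-29 - 2179} - V{\left(43,42 \right)} = \frac{-956 + 1902}{-29 - 2179} - \left(660 - 1419 - 840 + 43 \cdot 42\right) = \frac{946}{-2208} - \left(660 - 1419 - 840 + 1806\right) = 946 \left(- \frac{1}{2208}\right) - 207 = - \frac{473}{1104} - 207 = - \frac{229001}{1104}$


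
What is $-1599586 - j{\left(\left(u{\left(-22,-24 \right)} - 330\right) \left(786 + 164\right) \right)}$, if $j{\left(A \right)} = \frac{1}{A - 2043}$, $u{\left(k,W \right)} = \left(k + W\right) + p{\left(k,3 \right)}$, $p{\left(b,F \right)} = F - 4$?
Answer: $- \frac{576159680097}{360193} \approx -1.5996 \cdot 10^{6}$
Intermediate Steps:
$p{\left(b,F \right)} = -4 + F$
$u{\left(k,W \right)} = -1 + W + k$ ($u{\left(k,W \right)} = \left(k + W\right) + \left(-4 + 3\right) = \left(W + k\right) - 1 = -1 + W + k$)
$j{\left(A \right)} = \frac{1}{-2043 + A}$
$-1599586 - j{\left(\left(u{\left(-22,-24 \right)} - 330\right) \left(786 + 164\right) \right)} = -1599586 - \frac{1}{-2043 + \left(\left(-1 - 24 - 22\right) - 330\right) \left(786 + 164\right)} = -1599586 - \frac{1}{-2043 + \left(-47 - 330\right) 950} = -1599586 - \frac{1}{-2043 - 358150} = -1599586 - \frac{1}{-360193} = -1599586 - - \frac{1}{360193} = -1599586 + \frac{1}{360193} = - \frac{576159680097}{360193}$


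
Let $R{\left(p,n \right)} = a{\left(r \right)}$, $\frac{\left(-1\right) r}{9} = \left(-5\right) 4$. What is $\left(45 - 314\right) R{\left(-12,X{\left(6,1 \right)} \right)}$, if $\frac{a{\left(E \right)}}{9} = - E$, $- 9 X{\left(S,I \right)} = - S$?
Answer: $435780$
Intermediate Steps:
$X{\left(S,I \right)} = \frac{S}{9}$ ($X{\left(S,I \right)} = - \frac{\left(-1\right) S}{9} = \frac{S}{9}$)
$r = 180$ ($r = - 9 \left(\left(-5\right) 4\right) = \left(-9\right) \left(-20\right) = 180$)
$a{\left(E \right)} = - 9 E$ ($a{\left(E \right)} = 9 \left(- E\right) = - 9 E$)
$R{\left(p,n \right)} = -1620$ ($R{\left(p,n \right)} = \left(-9\right) 180 = -1620$)
$\left(45 - 314\right) R{\left(-12,X{\left(6,1 \right)} \right)} = \left(45 - 314\right) \left(-1620\right) = \left(-269\right) \left(-1620\right) = 435780$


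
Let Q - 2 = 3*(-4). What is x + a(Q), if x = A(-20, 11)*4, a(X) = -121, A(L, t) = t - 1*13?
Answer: -129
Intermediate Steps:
A(L, t) = -13 + t (A(L, t) = t - 13 = -13 + t)
Q = -10 (Q = 2 + 3*(-4) = 2 - 12 = -10)
x = -8 (x = (-13 + 11)*4 = -2*4 = -8)
x + a(Q) = -8 - 121 = -129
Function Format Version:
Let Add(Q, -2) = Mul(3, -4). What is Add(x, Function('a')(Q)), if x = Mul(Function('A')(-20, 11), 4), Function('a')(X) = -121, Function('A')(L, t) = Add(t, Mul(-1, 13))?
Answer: -129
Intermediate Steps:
Function('A')(L, t) = Add(-13, t) (Function('A')(L, t) = Add(t, -13) = Add(-13, t))
Q = -10 (Q = Add(2, Mul(3, -4)) = Add(2, -12) = -10)
x = -8 (x = Mul(Add(-13, 11), 4) = Mul(-2, 4) = -8)
Add(x, Function('a')(Q)) = Add(-8, -121) = -129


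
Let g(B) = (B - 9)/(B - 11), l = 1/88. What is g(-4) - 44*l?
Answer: 11/30 ≈ 0.36667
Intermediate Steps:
l = 1/88 ≈ 0.011364
g(B) = (-9 + B)/(-11 + B)
g(-4) - 44*l = (-9 - 4)/(-11 - 4) - 44*1/88 = -13/(-15) - ½ = -1/15*(-13) - ½ = 13/15 - ½ = 11/30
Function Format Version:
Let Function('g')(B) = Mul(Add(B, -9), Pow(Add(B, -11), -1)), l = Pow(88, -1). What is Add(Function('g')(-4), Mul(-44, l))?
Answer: Rational(11, 30) ≈ 0.36667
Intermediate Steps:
l = Rational(1, 88) ≈ 0.011364
Function('g')(B) = Mul(Pow(Add(-11, B), -1), Add(-9, B)) (Function('g')(B) = Mul(Add(-9, B), Pow(Add(-11, B), -1)) = Mul(Pow(Add(-11, B), -1), Add(-9, B)))
Add(Function('g')(-4), Mul(-44, l)) = Add(Mul(Pow(Add(-11, -4), -1), Add(-9, -4)), Mul(-44, Rational(1, 88))) = Add(Mul(Pow(-15, -1), -13), Rational(-1, 2)) = Add(Mul(Rational(-1, 15), -13), Rational(-1, 2)) = Add(Rational(13, 15), Rational(-1, 2)) = Rational(11, 30)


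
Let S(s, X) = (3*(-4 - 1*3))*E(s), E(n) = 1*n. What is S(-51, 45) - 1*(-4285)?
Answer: 5356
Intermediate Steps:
E(n) = n
S(s, X) = -21*s (S(s, X) = (3*(-4 - 1*3))*s = (3*(-4 - 3))*s = (3*(-7))*s = -21*s)
S(-51, 45) - 1*(-4285) = -21*(-51) - 1*(-4285) = 1071 + 4285 = 5356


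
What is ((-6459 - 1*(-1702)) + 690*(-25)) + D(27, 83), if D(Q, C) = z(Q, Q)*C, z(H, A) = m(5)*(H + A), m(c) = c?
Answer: 403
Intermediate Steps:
z(H, A) = 5*A + 5*H (z(H, A) = 5*(H + A) = 5*(A + H) = 5*A + 5*H)
D(Q, C) = 10*C*Q (D(Q, C) = (5*Q + 5*Q)*C = (10*Q)*C = 10*C*Q)
((-6459 - 1*(-1702)) + 690*(-25)) + D(27, 83) = ((-6459 - 1*(-1702)) + 690*(-25)) + 10*83*27 = ((-6459 + 1702) - 17250) + 22410 = (-4757 - 17250) + 22410 = -22007 + 22410 = 403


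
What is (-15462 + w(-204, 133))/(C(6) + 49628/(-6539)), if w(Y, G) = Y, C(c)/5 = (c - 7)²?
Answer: 14634282/2419 ≈ 6049.7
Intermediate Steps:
C(c) = 5*(-7 + c)² (C(c) = 5*(c - 7)² = 5*(-7 + c)²)
(-15462 + w(-204, 133))/(C(6) + 49628/(-6539)) = (-15462 - 204)/(5*(-7 + 6)² + 49628/(-6539)) = -15666/(5*(-1)² + 49628*(-1/6539)) = -15666/(5*1 - 49628/6539) = -15666/(5 - 49628/6539) = -15666/(-16933/6539) = -15666*(-6539/16933) = 14634282/2419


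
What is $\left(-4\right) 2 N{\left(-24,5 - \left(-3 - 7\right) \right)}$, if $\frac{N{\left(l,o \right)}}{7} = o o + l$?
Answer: $-11256$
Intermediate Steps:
$N{\left(l,o \right)} = 7 l + 7 o^{2}$ ($N{\left(l,o \right)} = 7 \left(o o + l\right) = 7 \left(o^{2} + l\right) = 7 \left(l + o^{2}\right) = 7 l + 7 o^{2}$)
$\left(-4\right) 2 N{\left(-24,5 - \left(-3 - 7\right) \right)} = \left(-4\right) 2 \left(7 \left(-24\right) + 7 \left(5 - \left(-3 - 7\right)\right)^{2}\right) = - 8 \left(-168 + 7 \left(5 - \left(-3 - 7\right)\right)^{2}\right) = - 8 \left(-168 + 7 \left(5 - -10\right)^{2}\right) = - 8 \left(-168 + 7 \left(5 + 10\right)^{2}\right) = - 8 \left(-168 + 7 \cdot 15^{2}\right) = - 8 \left(-168 + 7 \cdot 225\right) = - 8 \left(-168 + 1575\right) = \left(-8\right) 1407 = -11256$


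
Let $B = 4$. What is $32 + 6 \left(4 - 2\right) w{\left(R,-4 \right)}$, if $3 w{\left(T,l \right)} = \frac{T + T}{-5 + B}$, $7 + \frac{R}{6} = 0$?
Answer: $368$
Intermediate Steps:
$R = -42$ ($R = -42 + 6 \cdot 0 = -42 + 0 = -42$)
$w{\left(T,l \right)} = - \frac{2 T}{3}$ ($w{\left(T,l \right)} = \frac{\left(T + T\right) \frac{1}{-5 + 4}}{3} = \frac{2 T \frac{1}{-1}}{3} = \frac{2 T \left(-1\right)}{3} = \frac{\left(-2\right) T}{3} = - \frac{2 T}{3}$)
$32 + 6 \left(4 - 2\right) w{\left(R,-4 \right)} = 32 + 6 \left(4 - 2\right) \left(\left(- \frac{2}{3}\right) \left(-42\right)\right) = 32 + 6 \cdot 2 \cdot 28 = 32 + 12 \cdot 28 = 32 + 336 = 368$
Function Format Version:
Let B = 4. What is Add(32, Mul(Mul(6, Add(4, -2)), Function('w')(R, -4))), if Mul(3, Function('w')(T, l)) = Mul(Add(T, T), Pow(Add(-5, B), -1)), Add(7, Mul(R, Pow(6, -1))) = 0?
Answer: 368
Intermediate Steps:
R = -42 (R = Add(-42, Mul(6, 0)) = Add(-42, 0) = -42)
Function('w')(T, l) = Mul(Rational(-2, 3), T) (Function('w')(T, l) = Mul(Rational(1, 3), Mul(Add(T, T), Pow(Add(-5, 4), -1))) = Mul(Rational(1, 3), Mul(Mul(2, T), Pow(-1, -1))) = Mul(Rational(1, 3), Mul(Mul(2, T), -1)) = Mul(Rational(1, 3), Mul(-2, T)) = Mul(Rational(-2, 3), T))
Add(32, Mul(Mul(6, Add(4, -2)), Function('w')(R, -4))) = Add(32, Mul(Mul(6, Add(4, -2)), Mul(Rational(-2, 3), -42))) = Add(32, Mul(Mul(6, 2), 28)) = Add(32, Mul(12, 28)) = Add(32, 336) = 368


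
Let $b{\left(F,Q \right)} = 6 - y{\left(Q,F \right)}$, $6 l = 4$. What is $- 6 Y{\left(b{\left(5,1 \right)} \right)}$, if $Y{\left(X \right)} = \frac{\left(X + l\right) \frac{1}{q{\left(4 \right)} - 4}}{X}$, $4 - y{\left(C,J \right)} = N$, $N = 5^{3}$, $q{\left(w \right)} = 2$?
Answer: $\frac{383}{127} \approx 3.0157$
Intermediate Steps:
$l = \frac{2}{3}$ ($l = \frac{1}{6} \cdot 4 = \frac{2}{3} \approx 0.66667$)
$N = 125$
$y{\left(C,J \right)} = -121$ ($y{\left(C,J \right)} = 4 - 125 = -121$)
$b{\left(F,Q \right)} = 127$ ($b{\left(F,Q \right)} = 6 - -121 = 6 + 121 = 127$)
$Y{\left(X \right)} = \frac{- \frac{1}{3} - \frac{X}{2}}{X}$ ($Y{\left(X \right)} = \frac{\left(X + \frac{2}{3}\right) \frac{1}{2 - 4}}{X} = \frac{\left(\frac{2}{3} + X\right) \frac{1}{-2}}{X} = \frac{\left(\frac{2}{3} + X\right) \left(- \frac{1}{2}\right)}{X} = \frac{- \frac{1}{3} - \frac{X}{2}}{X}$)
$- 6 Y{\left(b{\left(5,1 \right)} \right)} = - 6 \frac{-2 - 381}{6 \cdot 127} = - 6 \cdot \frac{1}{6} \cdot \frac{1}{127} \left(-2 - 381\right) = - 6 \cdot \frac{1}{6} \cdot \frac{1}{127} \left(-383\right) = \left(-6\right) \left(- \frac{383}{762}\right) = \frac{383}{127}$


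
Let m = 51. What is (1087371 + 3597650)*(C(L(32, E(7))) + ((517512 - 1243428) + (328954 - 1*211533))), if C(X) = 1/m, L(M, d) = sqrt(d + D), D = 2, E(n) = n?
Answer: -145391399838124/51 ≈ -2.8508e+12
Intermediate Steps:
L(M, d) = sqrt(2 + d) (L(M, d) = sqrt(d + 2) = sqrt(2 + d))
C(X) = 1/51
(1087371 + 3597650)*(C(L(32, E(7))) + ((517512 - 1243428) + (328954 - 1*211533))) = (1087371 + 3597650)*(1/51 + ((517512 - 1243428) + (328954 - 1*211533))) = 4685021*(1/51 + (-725916 + (328954 - 211533))) = 4685021*(1/51 + (-725916 + 117421)) = 4685021*(1/51 - 608495) = 4685021*(-31033244/51) = -145391399838124/51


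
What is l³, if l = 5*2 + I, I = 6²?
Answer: 97336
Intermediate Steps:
I = 36
l = 46 (l = 5*2 + 36 = 10 + 36 = 46)
l³ = 46³ = 97336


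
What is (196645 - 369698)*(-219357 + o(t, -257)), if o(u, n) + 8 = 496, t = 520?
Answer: 37875937057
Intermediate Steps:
o(u, n) = 488 (o(u, n) = -8 + 496 = 488)
(196645 - 369698)*(-219357 + o(t, -257)) = (196645 - 369698)*(-219357 + 488) = -173053*(-218869) = 37875937057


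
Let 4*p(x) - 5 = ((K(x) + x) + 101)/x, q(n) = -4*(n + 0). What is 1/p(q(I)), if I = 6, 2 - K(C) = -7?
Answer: 48/17 ≈ 2.8235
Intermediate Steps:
K(C) = 9 (K(C) = 2 - 1*(-7) = 2 + 7 = 9)
q(n) = -4*n
p(x) = 5/4 + (110 + x)/(4*x) (p(x) = 5/4 + (((9 + x) + 101)/x)/4 = 5/4 + ((110 + x)/x)/4 = 5/4 + (110 + x)/(4*x))
1/p(q(I)) = 1/((55 + 3*(-4*6))/(2*((-4*6)))) = 1/((½)*(55 + 3*(-24))/(-24)) = 1/((½)*(-1/24)*(55 - 72)) = 1/((½)*(-1/24)*(-17)) = 1/(17/48) = 48/17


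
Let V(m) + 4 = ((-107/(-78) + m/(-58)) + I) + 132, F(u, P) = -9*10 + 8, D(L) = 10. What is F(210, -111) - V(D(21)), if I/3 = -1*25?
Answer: -308083/2262 ≈ -136.20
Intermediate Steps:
I = -75 (I = 3*(-1*25) = 3*(-25) = -75)
F(u, P) = -82 (F(u, P) = -90 + 8 = -82)
V(m) = 4241/78 - m/58 (V(m) = -4 + (((-107/(-78) + m/(-58)) - 75) + 132) = -4 + (((-107*(-1/78) + m*(-1/58)) - 75) + 132) = -4 + (((107/78 - m/58) - 75) + 132) = -4 + ((-5743/78 - m/58) + 132) = -4 + (4553/78 - m/58) = 4241/78 - m/58)
F(210, -111) - V(D(21)) = -82 - (4241/78 - 1/58*10) = -82 - (4241/78 - 5/29) = -82 - 1*122599/2262 = -82 - 122599/2262 = -308083/2262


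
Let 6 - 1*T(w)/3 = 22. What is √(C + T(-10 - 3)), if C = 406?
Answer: √358 ≈ 18.921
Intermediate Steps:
T(w) = -48 (T(w) = 18 - 3*22 = 18 - 66 = -48)
√(C + T(-10 - 3)) = √(406 - 48) = √358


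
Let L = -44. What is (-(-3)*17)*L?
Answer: -2244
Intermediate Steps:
(-(-3)*17)*L = -(-3)*17*(-44) = -3*(-17)*(-44) = 51*(-44) = -2244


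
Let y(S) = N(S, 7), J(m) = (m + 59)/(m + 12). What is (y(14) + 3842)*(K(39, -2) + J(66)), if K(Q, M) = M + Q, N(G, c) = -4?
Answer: 5778109/39 ≈ 1.4816e+5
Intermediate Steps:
J(m) = (59 + m)/(12 + m)
y(S) = -4
(y(14) + 3842)*(K(39, -2) + J(66)) = (-4 + 3842)*((-2 + 39) + (59 + 66)/(12 + 66)) = 3838*(37 + 125/78) = 3838*(3011/78) = 5778109/39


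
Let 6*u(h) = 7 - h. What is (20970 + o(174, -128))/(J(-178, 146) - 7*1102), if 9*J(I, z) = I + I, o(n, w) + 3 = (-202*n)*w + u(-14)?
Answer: -81358461/139564 ≈ -582.95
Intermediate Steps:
u(h) = 7/6 - h/6 (u(h) = (7 - h)/6 = 7/6 - h/6)
o(n, w) = ½ - 202*n*w (o(n, w) = -3 + ((-202*n)*w + (7/6 - ⅙*(-14))) = -3 + (-202*n*w + (7/6 + 7/3)) = -3 + (-202*n*w + 7/2) = -3 + (7/2 - 202*n*w) = ½ - 202*n*w)
J(I, z) = 2*I/9 (J(I, z) = (I + I)/9 = (2*I)/9 = 2*I/9)
(20970 + o(174, -128))/(J(-178, 146) - 7*1102) = (20970 + (½ - 202*174*(-128)))/((2/9)*(-178) - 7*1102) = (20970 + (½ + 4498944))/(-356/9 - 7714) = (20970 + 8997889/2)/(-69782/9) = (9039829/2)*(-9/69782) = -81358461/139564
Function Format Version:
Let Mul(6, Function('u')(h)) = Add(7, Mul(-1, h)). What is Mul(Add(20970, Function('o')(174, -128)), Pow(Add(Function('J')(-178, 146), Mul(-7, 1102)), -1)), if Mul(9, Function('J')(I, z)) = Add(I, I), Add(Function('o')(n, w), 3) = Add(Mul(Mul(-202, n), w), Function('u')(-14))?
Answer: Rational(-81358461, 139564) ≈ -582.95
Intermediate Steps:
Function('u')(h) = Add(Rational(7, 6), Mul(Rational(-1, 6), h)) (Function('u')(h) = Mul(Rational(1, 6), Add(7, Mul(-1, h))) = Add(Rational(7, 6), Mul(Rational(-1, 6), h)))
Function('o')(n, w) = Add(Rational(1, 2), Mul(-202, n, w)) (Function('o')(n, w) = Add(-3, Add(Mul(Mul(-202, n), w), Add(Rational(7, 6), Mul(Rational(-1, 6), -14)))) = Add(-3, Add(Mul(-202, n, w), Add(Rational(7, 6), Rational(7, 3)))) = Add(-3, Add(Mul(-202, n, w), Rational(7, 2))) = Add(-3, Add(Rational(7, 2), Mul(-202, n, w))) = Add(Rational(1, 2), Mul(-202, n, w)))
Function('J')(I, z) = Mul(Rational(2, 9), I) (Function('J')(I, z) = Mul(Rational(1, 9), Add(I, I)) = Mul(Rational(1, 9), Mul(2, I)) = Mul(Rational(2, 9), I))
Mul(Add(20970, Function('o')(174, -128)), Pow(Add(Function('J')(-178, 146), Mul(-7, 1102)), -1)) = Mul(Add(20970, Add(Rational(1, 2), Mul(-202, 174, -128))), Pow(Add(Mul(Rational(2, 9), -178), Mul(-7, 1102)), -1)) = Mul(Add(20970, Add(Rational(1, 2), 4498944)), Pow(Add(Rational(-356, 9), -7714), -1)) = Mul(Add(20970, Rational(8997889, 2)), Pow(Rational(-69782, 9), -1)) = Mul(Rational(9039829, 2), Rational(-9, 69782)) = Rational(-81358461, 139564)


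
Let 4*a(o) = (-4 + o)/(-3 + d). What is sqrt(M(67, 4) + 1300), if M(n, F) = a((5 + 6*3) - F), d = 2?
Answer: sqrt(5185)/2 ≈ 36.003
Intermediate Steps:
a(o) = 1 - o/4 (a(o) = ((-4 + o)/(-3 + 2))/4 = ((-4 + o)/(-1))/4 = ((-4 + o)*(-1))/4 = (4 - o)/4 = 1 - o/4)
M(n, F) = -19/4 + F/4 (M(n, F) = 1 - ((5 + 6*3) - F)/4 = 1 - ((5 + 18) - F)/4 = 1 - (23 - F)/4 = 1 + (-23/4 + F/4) = -19/4 + F/4)
sqrt(M(67, 4) + 1300) = sqrt((-19/4 + (1/4)*4) + 1300) = sqrt((-19/4 + 1) + 1300) = sqrt(-15/4 + 1300) = sqrt(5185/4) = sqrt(5185)/2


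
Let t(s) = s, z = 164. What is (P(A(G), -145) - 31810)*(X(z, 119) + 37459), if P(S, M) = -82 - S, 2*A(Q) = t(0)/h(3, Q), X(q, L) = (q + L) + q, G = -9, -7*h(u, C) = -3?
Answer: -1208898152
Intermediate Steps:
h(u, C) = 3/7 (h(u, C) = -⅐*(-3) = 3/7)
X(q, L) = L + 2*q (X(q, L) = (L + q) + q = L + 2*q)
A(Q) = 0 (A(Q) = (0/(3/7))/2 = (0*(7/3))/2 = (½)*0 = 0)
(P(A(G), -145) - 31810)*(X(z, 119) + 37459) = ((-82 - 1*0) - 31810)*((119 + 2*164) + 37459) = ((-82 + 0) - 31810)*((119 + 328) + 37459) = (-82 - 31810)*(447 + 37459) = -31892*37906 = -1208898152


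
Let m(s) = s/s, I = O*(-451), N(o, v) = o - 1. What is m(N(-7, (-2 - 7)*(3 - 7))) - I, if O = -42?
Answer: -18941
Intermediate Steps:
N(o, v) = -1 + o
I = 18942 (I = -42*(-451) = 18942)
m(s) = 1
m(N(-7, (-2 - 7)*(3 - 7))) - I = 1 - 1*18942 = 1 - 18942 = -18941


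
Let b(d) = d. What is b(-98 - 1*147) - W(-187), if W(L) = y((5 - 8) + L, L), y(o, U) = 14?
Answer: -259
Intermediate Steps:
W(L) = 14
b(-98 - 1*147) - W(-187) = (-98 - 1*147) - 1*14 = (-98 - 147) - 14 = -245 - 14 = -259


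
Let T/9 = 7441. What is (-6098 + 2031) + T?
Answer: 62902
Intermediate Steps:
T = 66969 (T = 9*7441 = 66969)
(-6098 + 2031) + T = (-6098 + 2031) + 66969 = -4067 + 66969 = 62902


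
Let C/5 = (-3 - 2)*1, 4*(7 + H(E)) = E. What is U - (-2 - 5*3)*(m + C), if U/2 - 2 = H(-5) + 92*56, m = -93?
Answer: 16571/2 ≈ 8285.5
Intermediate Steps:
H(E) = -7 + E/4
C = -25 (C = 5*((-3 - 2)*1) = 5*(-5*1) = 5*(-5) = -25)
U = 20583/2 (U = 4 + 2*((-7 + (¼)*(-5)) + 92*56) = 4 + 2*((-7 - 5/4) + 5152) = 4 + 2*(-33/4 + 5152) = 4 + 2*(20575/4) = 4 + 20575/2 = 20583/2 ≈ 10292.)
U - (-2 - 5*3)*(m + C) = 20583/2 - (-2 - 5*3)*(-93 - 25) = 20583/2 - (-2 - 15)*(-118) = 20583/2 - (-17)*(-118) = 20583/2 - 1*2006 = 20583/2 - 2006 = 16571/2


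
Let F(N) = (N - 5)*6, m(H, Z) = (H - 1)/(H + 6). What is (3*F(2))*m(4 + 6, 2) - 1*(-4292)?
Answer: 34093/8 ≈ 4261.6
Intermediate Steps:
m(H, Z) = (-1 + H)/(6 + H)
F(N) = -30 + 6*N (F(N) = (-5 + N)*6 = -30 + 6*N)
(3*F(2))*m(4 + 6, 2) - 1*(-4292) = (3*(-30 + 6*2))*((-1 + (4 + 6))/(6 + (4 + 6))) - 1*(-4292) = (3*(-30 + 12))*((-1 + 10)/(6 + 10)) + 4292 = (3*(-18))*(9/16) + 4292 = -27*9/8 + 4292 = -54*9/16 + 4292 = -243/8 + 4292 = 34093/8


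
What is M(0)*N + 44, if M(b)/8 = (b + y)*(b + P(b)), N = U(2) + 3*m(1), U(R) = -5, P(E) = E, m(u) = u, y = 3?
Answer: 44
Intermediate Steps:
N = -2 (N = -5 + 3*1 = -5 + 3 = -2)
M(b) = 16*b*(3 + b) (M(b) = 8*((b + 3)*(b + b)) = 8*((3 + b)*(2*b)) = 8*(2*b*(3 + b)) = 16*b*(3 + b))
M(0)*N + 44 = (16*0*(3 + 0))*(-2) + 44 = (16*0*3)*(-2) + 44 = 0*(-2) + 44 = 0 + 44 = 44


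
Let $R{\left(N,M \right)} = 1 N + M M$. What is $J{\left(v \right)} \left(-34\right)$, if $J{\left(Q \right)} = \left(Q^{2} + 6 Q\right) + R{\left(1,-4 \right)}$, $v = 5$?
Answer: $-2448$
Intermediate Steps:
$R{\left(N,M \right)} = N + M^{2}$
$J{\left(Q \right)} = 17 + Q^{2} + 6 Q$ ($J{\left(Q \right)} = \left(Q^{2} + 6 Q\right) + \left(1 + \left(-4\right)^{2}\right) = \left(Q^{2} + 6 Q\right) + \left(1 + 16\right) = \left(Q^{2} + 6 Q\right) + 17 = 17 + Q^{2} + 6 Q$)
$J{\left(v \right)} \left(-34\right) = \left(17 + 5^{2} + 6 \cdot 5\right) \left(-34\right) = \left(17 + 25 + 30\right) \left(-34\right) = 72 \left(-34\right) = -2448$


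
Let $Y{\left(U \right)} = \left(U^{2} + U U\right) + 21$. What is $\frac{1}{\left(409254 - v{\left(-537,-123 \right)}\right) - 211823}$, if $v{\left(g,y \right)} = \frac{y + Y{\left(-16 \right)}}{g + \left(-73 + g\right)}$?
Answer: $\frac{1147}{226453767} \approx 5.065 \cdot 10^{-6}$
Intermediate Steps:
$Y{\left(U \right)} = 21 + 2 U^{2}$ ($Y{\left(U \right)} = \left(U^{2} + U^{2}\right) + 21 = 2 U^{2} + 21 = 21 + 2 U^{2}$)
$v{\left(g,y \right)} = \frac{533 + y}{-73 + 2 g}$ ($v{\left(g,y \right)} = \frac{y + \left(21 + 2 \left(-16\right)^{2}\right)}{g + \left(-73 + g\right)} = \frac{y + \left(21 + 2 \cdot 256\right)}{-73 + 2 g} = \frac{y + \left(21 + 512\right)}{-73 + 2 g} = \frac{y + 533}{-73 + 2 g} = \frac{533 + y}{-73 + 2 g}$)
$\frac{1}{\left(409254 - v{\left(-537,-123 \right)}\right) - 211823} = \frac{1}{\left(409254 - \frac{533 - 123}{-73 + 2 \left(-537\right)}\right) - 211823} = \frac{1}{\left(409254 - \frac{1}{-73 - 1074} \cdot 410\right) - 211823} = \frac{1}{\left(409254 - \frac{1}{-1147} \cdot 410\right) - 211823} = \frac{1}{\left(409254 - \left(- \frac{1}{1147}\right) 410\right) - 211823} = \frac{1}{\left(409254 - - \frac{410}{1147}\right) - 211823} = \frac{1}{\left(409254 + \frac{410}{1147}\right) - 211823} = \frac{1}{\frac{469414748}{1147} - 211823} = \frac{1}{\frac{226453767}{1147}} = \frac{1147}{226453767}$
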